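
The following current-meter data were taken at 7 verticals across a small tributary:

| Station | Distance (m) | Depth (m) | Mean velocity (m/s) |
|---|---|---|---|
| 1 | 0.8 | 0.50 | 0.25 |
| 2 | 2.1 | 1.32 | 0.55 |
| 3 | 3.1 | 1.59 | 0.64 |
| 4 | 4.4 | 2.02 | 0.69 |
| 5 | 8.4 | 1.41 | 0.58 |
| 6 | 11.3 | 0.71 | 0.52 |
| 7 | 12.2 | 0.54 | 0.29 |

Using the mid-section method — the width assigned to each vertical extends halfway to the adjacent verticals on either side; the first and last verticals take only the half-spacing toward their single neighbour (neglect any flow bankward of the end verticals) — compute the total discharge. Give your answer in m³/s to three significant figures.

w_1 = (2.1 − 0.8)/2 = 0.65 m; q_1 = 0.25 × 0.50 × 0.65 = 0.08125 m³/s
w_2 = (3.1 − 0.8)/2 = 1.15 m; q_2 = 0.55 × 1.32 × 1.15 = 0.8349 m³/s
w_3 = (4.4 − 2.1)/2 = 1.15 m; q_3 = 0.64 × 1.59 × 1.15 = 1.170 m³/s
w_4 = (8.4 − 3.1)/2 = 2.65 m; q_4 = 0.69 × 2.02 × 2.65 = 3.694 m³/s
w_5 = (11.3 − 4.4)/2 = 3.45 m; q_5 = 0.58 × 1.41 × 3.45 = 2.821 m³/s
w_6 = (12.2 − 8.4)/2 = 1.9 m; q_6 = 0.52 × 0.71 × 1.9 = 0.7015 m³/s
w_7 = (12.2 − 11.3)/2 = 0.45 m; q_7 = 0.29 × 0.54 × 0.45 = 0.07047 m³/s
Q = Σ qᵢ = 9.373 m³/s

9.37 m³/s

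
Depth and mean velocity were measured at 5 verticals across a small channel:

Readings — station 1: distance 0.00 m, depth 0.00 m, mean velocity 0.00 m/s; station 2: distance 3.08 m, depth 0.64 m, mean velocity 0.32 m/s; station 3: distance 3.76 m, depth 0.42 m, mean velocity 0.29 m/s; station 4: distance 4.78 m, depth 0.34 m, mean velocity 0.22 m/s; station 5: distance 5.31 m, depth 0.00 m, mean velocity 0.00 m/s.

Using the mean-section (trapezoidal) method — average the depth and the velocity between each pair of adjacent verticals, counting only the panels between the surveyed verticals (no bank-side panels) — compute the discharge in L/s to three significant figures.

Panel 1-2: Δb = 3.08 m, d̄ = (0.00+0.64)/2 = 0.32, v̄ = (0.00+0.32)/2 = 0.16 → q = 3.08×0.32×0.16 = 0.1577 m³/s
Panel 2-3: Δb = 0.68 m, d̄ = (0.64+0.42)/2 = 0.53, v̄ = (0.32+0.29)/2 = 0.305 → q = 0.68×0.53×0.305 = 0.1099 m³/s
Panel 3-4: Δb = 1.02 m, d̄ = (0.42+0.34)/2 = 0.38, v̄ = (0.29+0.22)/2 = 0.255 → q = 1.02×0.38×0.255 = 0.09884 m³/s
Panel 4-5: Δb = 0.53 m, d̄ = (0.34+0.00)/2 = 0.17, v̄ = (0.22+0.00)/2 = 0.11 → q = 0.53×0.17×0.11 = 0.009911 m³/s
Q = Σ q = 0.3764 m³/s
= 0.3764 × 1000 = 376.4 L/s

376 L/s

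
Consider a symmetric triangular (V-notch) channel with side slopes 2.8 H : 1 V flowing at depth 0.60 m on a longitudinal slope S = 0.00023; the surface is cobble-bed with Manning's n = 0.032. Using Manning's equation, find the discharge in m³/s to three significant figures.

A = z·y² = 2.8×0.60² = 1.008 m²
P = 2y√(1+z²) = 2×0.60×√(1+2.8²) = 3.568 m
R = A/P = 1.008/3.568 = 0.2825 m
Q = (1/n)·A·R^(2/3)·S^(1/2) = (1/0.032) × 1.008 × 0.2825^(2/3) × 0.00023^(1/2) = 0.2057 m³/s

0.206 m³/s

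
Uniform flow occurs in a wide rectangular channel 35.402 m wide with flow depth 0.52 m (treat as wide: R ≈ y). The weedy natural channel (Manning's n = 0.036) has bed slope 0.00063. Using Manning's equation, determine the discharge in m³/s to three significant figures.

8.30 m³/s

A = b·y = 35.402 × 0.52 = 18.41 m²
Wide channel: R ≈ y = 0.52 m
Q = (1/n)·A·R^(2/3)·S^(1/2) = (1/0.036) × 18.41 × 0.5200^(2/3) × 0.00063^(1/2) = 8.300 m³/s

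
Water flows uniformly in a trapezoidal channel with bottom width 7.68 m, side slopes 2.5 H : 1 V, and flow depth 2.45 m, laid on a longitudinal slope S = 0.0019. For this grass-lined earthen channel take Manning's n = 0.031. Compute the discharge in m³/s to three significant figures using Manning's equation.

A = (b + z·y)·y = (7.68 + 2.5×2.45)×2.45 = 33.82 m²
P = b + 2y√(1+z²) = 7.68 + 2×2.45×√(1+2.5²) = 20.87 m
R = A/P = 33.82/20.87 = 1.620 m
Q = (1/n)·A·R^(2/3)·S^(1/2) = (1/0.031) × 33.82 × 1.620^(2/3) × 0.0019^(1/2) = 65.61 m³/s

65.6 m³/s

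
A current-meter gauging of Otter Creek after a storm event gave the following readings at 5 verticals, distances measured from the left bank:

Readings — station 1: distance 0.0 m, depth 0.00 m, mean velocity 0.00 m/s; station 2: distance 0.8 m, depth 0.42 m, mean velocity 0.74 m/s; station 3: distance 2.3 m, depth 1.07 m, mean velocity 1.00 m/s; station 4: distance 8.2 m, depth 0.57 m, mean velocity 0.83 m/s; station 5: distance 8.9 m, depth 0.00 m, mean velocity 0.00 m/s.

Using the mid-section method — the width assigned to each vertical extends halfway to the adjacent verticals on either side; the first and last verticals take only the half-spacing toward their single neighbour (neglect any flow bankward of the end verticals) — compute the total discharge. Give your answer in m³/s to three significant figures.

5.88 m³/s

w_2 = (2.3 − 0.0)/2 = 1.15 m; q_2 = 0.74 × 0.42 × 1.15 = 0.3574 m³/s
w_3 = (8.2 − 0.8)/2 = 3.7 m; q_3 = 1.00 × 1.07 × 3.7 = 3.959 m³/s
w_4 = (8.9 − 2.3)/2 = 3.3 m; q_4 = 0.83 × 0.57 × 3.3 = 1.561 m³/s
Stations 1, 5 contribute zero (depth or velocity is 0).
Q = Σ qᵢ = 5.878 m³/s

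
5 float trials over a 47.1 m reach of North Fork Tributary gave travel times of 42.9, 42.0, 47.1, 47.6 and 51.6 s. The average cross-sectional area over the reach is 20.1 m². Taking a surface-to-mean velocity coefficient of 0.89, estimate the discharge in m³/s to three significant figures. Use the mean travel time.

18.2 m³/s

t̄ = (42.9 + 42.0 + 47.1 + 47.6 + 51.6) / 5 = 46.24 s
v_surface = L / t̄ = 47.1 / 46.24 = 1.019 m/s
v_mean = 0.89 × 1.019 = 0.9066 m/s
Q = A × v_mean = 20.1 × 0.9066 = 18.22 m³/s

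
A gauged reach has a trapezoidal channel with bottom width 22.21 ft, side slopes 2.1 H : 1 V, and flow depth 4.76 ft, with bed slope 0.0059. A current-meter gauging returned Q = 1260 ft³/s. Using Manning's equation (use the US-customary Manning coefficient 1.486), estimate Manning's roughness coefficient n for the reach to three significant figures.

0.0317

A = (b + z·y)·y = (22.21 + 2.1×4.76)×4.76 = 153.3 ft²
P = b + 2y√(1+z²) = 22.21 + 2×4.76×√(1+2.1²) = 44.35 ft
R = A/P = 153.3/44.35 = 3.456 ft
n = (1.486/Q)·A·R^(2/3)·S^(1/2) = (1.486/1260) × 153.3 × 2.286 × 0.07681 = 0.03175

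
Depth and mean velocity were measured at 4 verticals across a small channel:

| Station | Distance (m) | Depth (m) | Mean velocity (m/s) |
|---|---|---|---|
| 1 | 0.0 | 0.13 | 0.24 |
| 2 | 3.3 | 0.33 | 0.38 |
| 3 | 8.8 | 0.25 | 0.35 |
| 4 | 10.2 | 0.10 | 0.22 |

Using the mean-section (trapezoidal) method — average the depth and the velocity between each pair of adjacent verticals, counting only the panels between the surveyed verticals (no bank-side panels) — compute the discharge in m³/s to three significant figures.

Panel 1-2: Δb = 3.3 m, d̄ = (0.13+0.33)/2 = 0.23, v̄ = (0.24+0.38)/2 = 0.31 → q = 3.3×0.23×0.31 = 0.2353 m³/s
Panel 2-3: Δb = 5.5 m, d̄ = (0.33+0.25)/2 = 0.29, v̄ = (0.38+0.35)/2 = 0.365 → q = 5.5×0.29×0.365 = 0.5822 m³/s
Panel 3-4: Δb = 1.4 m, d̄ = (0.25+0.10)/2 = 0.175, v̄ = (0.35+0.22)/2 = 0.285 → q = 1.4×0.175×0.285 = 0.06983 m³/s
Q = Σ q = 0.8873 m³/s

0.887 m³/s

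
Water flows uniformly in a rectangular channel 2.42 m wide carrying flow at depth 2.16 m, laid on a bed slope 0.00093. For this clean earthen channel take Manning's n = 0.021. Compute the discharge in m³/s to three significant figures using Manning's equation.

A = b·y = 2.42 × 2.16 = 5.227 m²
P = b + 2y = 2.42 + 2×2.16 = 6.740 m
R = A/P = 5.227/6.740 = 0.7755 m
Q = (1/n)·A·R^(2/3)·S^(1/2) = (1/0.021) × 5.227 × 0.7755^(2/3) × 0.00093^(1/2) = 6.408 m³/s

6.41 m³/s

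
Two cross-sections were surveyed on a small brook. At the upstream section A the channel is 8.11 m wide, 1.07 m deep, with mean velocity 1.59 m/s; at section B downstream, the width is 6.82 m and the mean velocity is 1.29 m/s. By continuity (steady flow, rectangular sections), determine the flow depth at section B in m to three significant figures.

1.57 m

Q = A₁V₁ = (8.11×1.07) × 1.59 = 13.80 m³/s
d₂ = Q/(b₂ V₂) = 13.80/(6.82×1.29) = 1.568 m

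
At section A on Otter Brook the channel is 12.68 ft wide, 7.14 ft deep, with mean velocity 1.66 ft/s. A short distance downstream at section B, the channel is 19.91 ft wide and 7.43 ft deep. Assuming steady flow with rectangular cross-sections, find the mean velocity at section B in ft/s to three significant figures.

Q = A₁V₁ = (12.68×7.14) × 1.66 = 150.3 ft³/s
A₂ = 19.91 × 7.43 = 147.9 ft²
V₂ = Q/A₂ = 150.3/147.9 = 1.016 ft/s

1.02 ft/s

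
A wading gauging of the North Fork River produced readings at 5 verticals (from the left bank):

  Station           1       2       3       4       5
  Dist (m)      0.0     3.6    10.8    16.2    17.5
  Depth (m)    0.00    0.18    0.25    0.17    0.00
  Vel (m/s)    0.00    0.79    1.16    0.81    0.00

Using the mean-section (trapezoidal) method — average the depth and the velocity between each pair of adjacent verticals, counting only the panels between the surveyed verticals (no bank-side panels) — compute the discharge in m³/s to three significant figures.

2.80 m³/s

Panel 1-2: Δb = 3.6 m, d̄ = (0.00+0.18)/2 = 0.09, v̄ = (0.00+0.79)/2 = 0.395 → q = 3.6×0.09×0.395 = 0.1280 m³/s
Panel 2-3: Δb = 7.2 m, d̄ = (0.18+0.25)/2 = 0.215, v̄ = (0.79+1.16)/2 = 0.975 → q = 7.2×0.215×0.975 = 1.509 m³/s
Panel 3-4: Δb = 5.4 m, d̄ = (0.25+0.17)/2 = 0.21, v̄ = (1.16+0.81)/2 = 0.985 → q = 5.4×0.21×0.985 = 1.117 m³/s
Panel 4-5: Δb = 1.3 m, d̄ = (0.17+0.00)/2 = 0.085, v̄ = (0.81+0.00)/2 = 0.405 → q = 1.3×0.085×0.405 = 0.04475 m³/s
Q = Σ q = 2.799 m³/s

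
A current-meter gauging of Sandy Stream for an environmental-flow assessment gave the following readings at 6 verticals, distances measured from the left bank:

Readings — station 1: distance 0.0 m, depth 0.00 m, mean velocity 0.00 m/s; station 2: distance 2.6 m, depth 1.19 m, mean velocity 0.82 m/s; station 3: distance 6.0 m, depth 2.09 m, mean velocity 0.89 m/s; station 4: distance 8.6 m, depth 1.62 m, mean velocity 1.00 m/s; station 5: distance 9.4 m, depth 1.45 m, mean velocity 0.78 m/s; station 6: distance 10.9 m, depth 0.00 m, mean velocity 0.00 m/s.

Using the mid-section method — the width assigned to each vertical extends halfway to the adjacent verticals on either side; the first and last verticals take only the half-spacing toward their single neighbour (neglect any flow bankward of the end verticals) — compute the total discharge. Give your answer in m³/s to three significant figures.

12.6 m³/s

w_2 = (6.0 − 0.0)/2 = 3 m; q_2 = 0.82 × 1.19 × 3 = 2.927 m³/s
w_3 = (8.6 − 2.6)/2 = 3 m; q_3 = 0.89 × 2.09 × 3 = 5.580 m³/s
w_4 = (9.4 − 6.0)/2 = 1.7 m; q_4 = 1.00 × 1.62 × 1.7 = 2.754 m³/s
w_5 = (10.9 − 8.6)/2 = 1.15 m; q_5 = 0.78 × 1.45 × 1.15 = 1.301 m³/s
Stations 1, 6 contribute zero (depth or velocity is 0).
Q = Σ qᵢ = 12.56 m³/s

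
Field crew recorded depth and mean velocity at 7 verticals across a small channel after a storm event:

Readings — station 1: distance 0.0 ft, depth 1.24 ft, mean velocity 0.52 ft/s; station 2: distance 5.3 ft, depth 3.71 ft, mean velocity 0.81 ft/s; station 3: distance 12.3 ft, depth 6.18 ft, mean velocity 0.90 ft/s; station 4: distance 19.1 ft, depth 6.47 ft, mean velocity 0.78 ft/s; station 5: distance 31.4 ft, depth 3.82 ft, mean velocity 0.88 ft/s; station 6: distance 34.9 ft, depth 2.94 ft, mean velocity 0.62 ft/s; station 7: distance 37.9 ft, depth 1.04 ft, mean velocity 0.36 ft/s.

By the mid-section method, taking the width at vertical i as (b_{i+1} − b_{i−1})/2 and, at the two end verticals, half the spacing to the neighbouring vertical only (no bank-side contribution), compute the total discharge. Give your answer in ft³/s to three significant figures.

w_1 = (5.3 − 0.0)/2 = 2.65 ft; q_1 = 0.52 × 1.24 × 2.65 = 1.709 ft³/s
w_2 = (12.3 − 0.0)/2 = 6.15 ft; q_2 = 0.81 × 3.71 × 6.15 = 18.48 ft³/s
w_3 = (19.1 − 5.3)/2 = 6.9 ft; q_3 = 0.90 × 6.18 × 6.9 = 38.38 ft³/s
w_4 = (31.4 − 12.3)/2 = 9.55 ft; q_4 = 0.78 × 6.47 × 9.55 = 48.20 ft³/s
w_5 = (34.9 − 19.1)/2 = 7.9 ft; q_5 = 0.88 × 3.82 × 7.9 = 26.56 ft³/s
w_6 = (37.9 − 31.4)/2 = 3.25 ft; q_6 = 0.62 × 2.94 × 3.25 = 5.924 ft³/s
w_7 = (37.9 − 34.9)/2 = 1.5 ft; q_7 = 0.36 × 1.04 × 1.5 = 0.5616 ft³/s
Q = Σ qᵢ = 139.8 ft³/s

140 ft³/s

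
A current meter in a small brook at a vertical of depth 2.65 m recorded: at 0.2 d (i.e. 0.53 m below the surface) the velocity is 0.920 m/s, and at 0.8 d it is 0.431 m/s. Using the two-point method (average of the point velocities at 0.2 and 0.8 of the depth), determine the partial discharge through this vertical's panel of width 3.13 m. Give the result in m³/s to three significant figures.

5.60 m³/s

v̄ = (0.920 + 0.431) / 2 = 0.6755 m/s
q = v̄ × d × w = 0.6755 × 2.65 × 3.13 = 5.603 m³/s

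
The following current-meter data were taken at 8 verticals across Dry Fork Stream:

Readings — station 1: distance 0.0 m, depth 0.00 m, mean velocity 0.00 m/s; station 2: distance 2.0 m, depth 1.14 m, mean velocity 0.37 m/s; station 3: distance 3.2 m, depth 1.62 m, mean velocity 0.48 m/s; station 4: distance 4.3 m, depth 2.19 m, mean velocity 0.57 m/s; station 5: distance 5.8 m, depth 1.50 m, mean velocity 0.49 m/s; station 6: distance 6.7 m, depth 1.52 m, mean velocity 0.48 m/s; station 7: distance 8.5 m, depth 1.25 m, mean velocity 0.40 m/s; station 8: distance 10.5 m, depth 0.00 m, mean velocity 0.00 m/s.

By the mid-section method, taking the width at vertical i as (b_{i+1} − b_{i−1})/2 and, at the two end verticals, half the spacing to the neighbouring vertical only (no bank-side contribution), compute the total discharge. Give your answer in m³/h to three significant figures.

21600 m³/h

w_2 = (3.2 − 0.0)/2 = 1.6 m; q_2 = 0.37 × 1.14 × 1.6 = 0.6749 m³/s
w_3 = (4.3 − 2.0)/2 = 1.15 m; q_3 = 0.48 × 1.62 × 1.15 = 0.8942 m³/s
w_4 = (5.8 − 3.2)/2 = 1.3 m; q_4 = 0.57 × 2.19 × 1.3 = 1.623 m³/s
w_5 = (6.7 − 4.3)/2 = 1.2 m; q_5 = 0.49 × 1.50 × 1.2 = 0.8820 m³/s
w_6 = (8.5 − 5.8)/2 = 1.35 m; q_6 = 0.48 × 1.52 × 1.35 = 0.9850 m³/s
w_7 = (10.5 − 6.7)/2 = 1.9 m; q_7 = 0.40 × 1.25 × 1.9 = 0.9500 m³/s
Stations 1, 8 contribute zero (depth or velocity is 0).
Q = Σ qᵢ = 6.009 m³/s
= 6.009 × 3600 = 21630 m³/h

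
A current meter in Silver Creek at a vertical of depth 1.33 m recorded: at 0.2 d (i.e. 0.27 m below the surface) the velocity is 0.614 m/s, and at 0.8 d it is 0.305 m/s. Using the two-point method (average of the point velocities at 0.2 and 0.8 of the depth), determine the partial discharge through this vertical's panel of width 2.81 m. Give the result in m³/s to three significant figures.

1.72 m³/s

v̄ = (0.614 + 0.305) / 2 = 0.4595 m/s
q = v̄ × d × w = 0.4595 × 1.33 × 2.81 = 1.717 m³/s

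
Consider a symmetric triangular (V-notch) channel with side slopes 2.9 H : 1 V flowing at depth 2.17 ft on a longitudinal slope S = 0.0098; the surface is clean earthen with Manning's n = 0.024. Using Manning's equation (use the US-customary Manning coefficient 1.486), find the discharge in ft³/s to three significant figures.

85.1 ft³/s

A = z·y² = 2.9×2.17² = 13.66 ft²
P = 2y√(1+z²) = 2×2.17×√(1+2.9²) = 13.31 ft
R = A/P = 13.66/13.31 = 1.026 ft
Q = (1.486/n)·A·R^(2/3)·S^(1/2) = (1.486/0.024) × 13.66 × 1.026^(2/3) × 0.0098^(1/2) = 85.13 ft³/s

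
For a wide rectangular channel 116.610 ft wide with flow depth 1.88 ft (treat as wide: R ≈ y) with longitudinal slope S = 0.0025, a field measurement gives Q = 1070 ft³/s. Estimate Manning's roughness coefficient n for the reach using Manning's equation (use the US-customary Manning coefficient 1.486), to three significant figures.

0.0232

A = b·y = 116.610 × 1.88 = 219.2 ft²
Wide channel: R ≈ y = 1.88 ft
n = (1.486/Q)·A·R^(2/3)·S^(1/2) = (1.486/1070) × 219.2 × 1.523 × 0.05000 = 0.02319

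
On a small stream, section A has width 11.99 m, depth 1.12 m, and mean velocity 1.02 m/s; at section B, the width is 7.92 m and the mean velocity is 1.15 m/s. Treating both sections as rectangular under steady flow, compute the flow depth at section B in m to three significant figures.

1.50 m

Q = A₁V₁ = (11.99×1.12) × 1.02 = 13.70 m³/s
d₂ = Q/(b₂ V₂) = 13.70/(7.92×1.15) = 1.504 m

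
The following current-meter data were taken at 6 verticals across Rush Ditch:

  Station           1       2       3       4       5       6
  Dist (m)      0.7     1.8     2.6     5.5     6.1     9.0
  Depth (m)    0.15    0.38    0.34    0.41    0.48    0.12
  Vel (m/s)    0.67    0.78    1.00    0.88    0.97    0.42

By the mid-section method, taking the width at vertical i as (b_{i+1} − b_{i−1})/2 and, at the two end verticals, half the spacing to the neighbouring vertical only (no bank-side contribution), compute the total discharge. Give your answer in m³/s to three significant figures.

2.49 m³/s

w_1 = (1.8 − 0.7)/2 = 0.55 m; q_1 = 0.67 × 0.15 × 0.55 = 0.05528 m³/s
w_2 = (2.6 − 0.7)/2 = 0.95 m; q_2 = 0.78 × 0.38 × 0.95 = 0.2816 m³/s
w_3 = (5.5 − 1.8)/2 = 1.85 m; q_3 = 1.00 × 0.34 × 1.85 = 0.6290 m³/s
w_4 = (6.1 − 2.6)/2 = 1.75 m; q_4 = 0.88 × 0.41 × 1.75 = 0.6314 m³/s
w_5 = (9.0 − 5.5)/2 = 1.75 m; q_5 = 0.97 × 0.48 × 1.75 = 0.8148 m³/s
w_6 = (9.0 − 6.1)/2 = 1.45 m; q_6 = 0.42 × 0.12 × 1.45 = 0.07308 m³/s
Q = Σ qᵢ = 2.485 m³/s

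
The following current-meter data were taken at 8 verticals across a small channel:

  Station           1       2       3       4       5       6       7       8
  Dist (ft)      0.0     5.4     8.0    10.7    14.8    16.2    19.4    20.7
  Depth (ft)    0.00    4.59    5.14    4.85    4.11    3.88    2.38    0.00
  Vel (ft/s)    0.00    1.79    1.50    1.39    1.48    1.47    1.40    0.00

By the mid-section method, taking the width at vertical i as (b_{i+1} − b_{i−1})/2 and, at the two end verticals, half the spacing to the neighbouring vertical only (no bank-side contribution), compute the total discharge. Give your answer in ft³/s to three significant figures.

w_2 = (8.0 − 0.0)/2 = 4 ft; q_2 = 1.79 × 4.59 × 4 = 32.86 ft³/s
w_3 = (10.7 − 5.4)/2 = 2.65 ft; q_3 = 1.50 × 5.14 × 2.65 = 20.43 ft³/s
w_4 = (14.8 − 8.0)/2 = 3.4 ft; q_4 = 1.39 × 4.85 × 3.4 = 22.92 ft³/s
w_5 = (16.2 − 10.7)/2 = 2.75 ft; q_5 = 1.48 × 4.11 × 2.75 = 16.73 ft³/s
w_6 = (19.4 − 14.8)/2 = 2.3 ft; q_6 = 1.47 × 3.88 × 2.3 = 13.12 ft³/s
w_7 = (20.7 − 16.2)/2 = 2.25 ft; q_7 = 1.40 × 2.38 × 2.25 = 7.497 ft³/s
Stations 1, 8 contribute zero (depth or velocity is 0).
Q = Σ qᵢ = 113.6 ft³/s

114 ft³/s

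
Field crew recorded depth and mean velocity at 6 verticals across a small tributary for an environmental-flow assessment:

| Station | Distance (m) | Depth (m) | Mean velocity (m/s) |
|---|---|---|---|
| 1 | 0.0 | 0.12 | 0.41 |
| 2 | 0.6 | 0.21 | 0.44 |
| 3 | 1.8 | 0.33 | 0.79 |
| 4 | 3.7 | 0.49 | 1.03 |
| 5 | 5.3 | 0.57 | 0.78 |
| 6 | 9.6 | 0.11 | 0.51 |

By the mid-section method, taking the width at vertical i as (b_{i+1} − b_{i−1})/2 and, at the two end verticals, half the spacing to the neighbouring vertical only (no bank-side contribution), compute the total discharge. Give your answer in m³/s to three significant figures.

2.82 m³/s

w_1 = (0.6 − 0.0)/2 = 0.3 m; q_1 = 0.41 × 0.12 × 0.3 = 0.01476 m³/s
w_2 = (1.8 − 0.0)/2 = 0.9 m; q_2 = 0.44 × 0.21 × 0.9 = 0.08316 m³/s
w_3 = (3.7 − 0.6)/2 = 1.55 m; q_3 = 0.79 × 0.33 × 1.55 = 0.4041 m³/s
w_4 = (5.3 − 1.8)/2 = 1.75 m; q_4 = 1.03 × 0.49 × 1.75 = 0.8832 m³/s
w_5 = (9.6 − 3.7)/2 = 2.95 m; q_5 = 0.78 × 0.57 × 2.95 = 1.312 m³/s
w_6 = (9.6 − 5.3)/2 = 2.15 m; q_6 = 0.51 × 0.11 × 2.15 = 0.1206 m³/s
Q = Σ qᵢ = 2.817 m³/s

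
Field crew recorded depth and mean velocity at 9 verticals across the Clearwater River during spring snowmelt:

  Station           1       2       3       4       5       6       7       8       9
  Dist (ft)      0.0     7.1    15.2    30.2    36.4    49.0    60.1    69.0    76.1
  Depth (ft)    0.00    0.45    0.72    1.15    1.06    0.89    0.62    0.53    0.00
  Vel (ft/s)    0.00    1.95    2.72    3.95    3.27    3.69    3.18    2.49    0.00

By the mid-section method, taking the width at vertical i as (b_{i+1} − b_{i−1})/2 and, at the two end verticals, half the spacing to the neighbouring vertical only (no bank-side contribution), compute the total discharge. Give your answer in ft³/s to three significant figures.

179 ft³/s

w_2 = (15.2 − 0.0)/2 = 7.6 ft; q_2 = 1.95 × 0.45 × 7.6 = 6.669 ft³/s
w_3 = (30.2 − 7.1)/2 = 11.55 ft; q_3 = 2.72 × 0.72 × 11.55 = 22.62 ft³/s
w_4 = (36.4 − 15.2)/2 = 10.6 ft; q_4 = 3.95 × 1.15 × 10.6 = 48.15 ft³/s
w_5 = (49.0 − 30.2)/2 = 9.4 ft; q_5 = 3.27 × 1.06 × 9.4 = 32.58 ft³/s
w_6 = (60.1 − 36.4)/2 = 11.85 ft; q_6 = 3.69 × 0.89 × 11.85 = 38.92 ft³/s
w_7 = (69.0 − 49.0)/2 = 10 ft; q_7 = 3.18 × 0.62 × 10 = 19.72 ft³/s
w_8 = (76.1 − 60.1)/2 = 8 ft; q_8 = 2.49 × 0.53 × 8 = 10.56 ft³/s
Stations 1, 9 contribute zero (depth or velocity is 0).
Q = Σ qᵢ = 179.2 ft³/s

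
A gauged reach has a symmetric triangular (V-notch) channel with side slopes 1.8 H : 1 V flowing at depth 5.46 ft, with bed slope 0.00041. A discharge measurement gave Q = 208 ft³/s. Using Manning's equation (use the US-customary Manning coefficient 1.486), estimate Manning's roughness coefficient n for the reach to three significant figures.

0.0139

A = z·y² = 1.8×5.46² = 53.66 ft²
P = 2y√(1+z²) = 2×5.46×√(1+1.8²) = 22.49 ft
R = A/P = 53.66/22.49 = 2.386 ft
n = (1.486/Q)·A·R^(2/3)·S^(1/2) = (1.486/208) × 53.66 × 1.786 × 0.02025 = 0.01386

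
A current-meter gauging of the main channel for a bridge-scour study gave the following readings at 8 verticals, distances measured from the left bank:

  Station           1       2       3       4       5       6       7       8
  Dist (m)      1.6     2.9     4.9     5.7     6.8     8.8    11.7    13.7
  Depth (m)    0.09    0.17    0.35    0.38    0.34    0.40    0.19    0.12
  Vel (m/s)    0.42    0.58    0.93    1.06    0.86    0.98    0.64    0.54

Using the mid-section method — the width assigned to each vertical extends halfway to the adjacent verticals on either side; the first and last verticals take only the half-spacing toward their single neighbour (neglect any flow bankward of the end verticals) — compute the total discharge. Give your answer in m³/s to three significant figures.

w_1 = (2.9 − 1.6)/2 = 0.65 m; q_1 = 0.42 × 0.09 × 0.65 = 0.02457 m³/s
w_2 = (4.9 − 1.6)/2 = 1.65 m; q_2 = 0.58 × 0.17 × 1.65 = 0.1627 m³/s
w_3 = (5.7 − 2.9)/2 = 1.4 m; q_3 = 0.93 × 0.35 × 1.4 = 0.4557 m³/s
w_4 = (6.8 − 4.9)/2 = 0.95 m; q_4 = 1.06 × 0.38 × 0.95 = 0.3827 m³/s
w_5 = (8.8 − 5.7)/2 = 1.55 m; q_5 = 0.86 × 0.34 × 1.55 = 0.4532 m³/s
w_6 = (11.7 − 6.8)/2 = 2.45 m; q_6 = 0.98 × 0.40 × 2.45 = 0.9604 m³/s
w_7 = (13.7 − 8.8)/2 = 2.45 m; q_7 = 0.64 × 0.19 × 2.45 = 0.2979 m³/s
w_8 = (13.7 − 11.7)/2 = 1 m; q_8 = 0.54 × 0.12 × 1 = 0.06480 m³/s
Q = Σ qᵢ = 2.802 m³/s

2.80 m³/s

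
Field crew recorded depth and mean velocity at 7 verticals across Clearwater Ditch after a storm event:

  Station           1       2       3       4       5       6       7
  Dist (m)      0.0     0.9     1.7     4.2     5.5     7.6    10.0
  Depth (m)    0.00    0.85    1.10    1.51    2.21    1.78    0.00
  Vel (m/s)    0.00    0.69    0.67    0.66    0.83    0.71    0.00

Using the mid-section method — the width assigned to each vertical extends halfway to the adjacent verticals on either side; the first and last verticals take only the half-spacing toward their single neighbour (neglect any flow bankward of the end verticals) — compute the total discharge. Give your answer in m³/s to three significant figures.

w_2 = (1.7 − 0.0)/2 = 0.85 m; q_2 = 0.69 × 0.85 × 0.85 = 0.4985 m³/s
w_3 = (4.2 − 0.9)/2 = 1.65 m; q_3 = 0.67 × 1.10 × 1.65 = 1.216 m³/s
w_4 = (5.5 − 1.7)/2 = 1.9 m; q_4 = 0.66 × 1.51 × 1.9 = 1.894 m³/s
w_5 = (7.6 − 4.2)/2 = 1.7 m; q_5 = 0.83 × 2.21 × 1.7 = 3.118 m³/s
w_6 = (10.0 − 5.5)/2 = 2.25 m; q_6 = 0.71 × 1.78 × 2.25 = 2.844 m³/s
Stations 1, 7 contribute zero (depth or velocity is 0).
Q = Σ qᵢ = 9.570 m³/s

9.57 m³/s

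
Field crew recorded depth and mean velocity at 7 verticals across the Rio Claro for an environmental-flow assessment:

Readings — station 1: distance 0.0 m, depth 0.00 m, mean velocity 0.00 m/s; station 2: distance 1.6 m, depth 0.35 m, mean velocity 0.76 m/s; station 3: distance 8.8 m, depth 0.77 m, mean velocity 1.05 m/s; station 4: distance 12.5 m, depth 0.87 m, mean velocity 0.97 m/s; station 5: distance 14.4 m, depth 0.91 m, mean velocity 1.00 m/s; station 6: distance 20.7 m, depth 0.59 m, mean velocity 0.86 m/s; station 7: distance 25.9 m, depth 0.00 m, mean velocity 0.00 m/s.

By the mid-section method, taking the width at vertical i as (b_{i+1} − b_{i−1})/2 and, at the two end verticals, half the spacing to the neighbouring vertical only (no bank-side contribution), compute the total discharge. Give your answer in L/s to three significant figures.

14600 L/s

w_2 = (8.8 − 0.0)/2 = 4.4 m; q_2 = 0.76 × 0.35 × 4.4 = 1.170 m³/s
w_3 = (12.5 − 1.6)/2 = 5.45 m; q_3 = 1.05 × 0.77 × 5.45 = 4.406 m³/s
w_4 = (14.4 − 8.8)/2 = 2.8 m; q_4 = 0.97 × 0.87 × 2.8 = 2.363 m³/s
w_5 = (20.7 − 12.5)/2 = 4.1 m; q_5 = 1.00 × 0.91 × 4.1 = 3.731 m³/s
w_6 = (25.9 − 14.4)/2 = 5.75 m; q_6 = 0.86 × 0.59 × 5.75 = 2.918 m³/s
Stations 1, 7 contribute zero (depth or velocity is 0).
Q = Σ qᵢ = 14.59 m³/s
= 14.59 × 1000 = 14590 L/s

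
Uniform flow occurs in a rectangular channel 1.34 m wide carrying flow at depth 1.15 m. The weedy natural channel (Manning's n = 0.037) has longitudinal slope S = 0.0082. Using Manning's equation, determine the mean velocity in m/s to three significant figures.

1.38 m/s

A = b·y = 1.34 × 1.15 = 1.541 m²
P = b + 2y = 1.34 + 2×1.15 = 3.640 m
R = A/P = 1.541/3.640 = 0.4234 m
Q = (1/n)·A·R^(2/3)·S^(1/2) = (1/0.037) × 1.541 × 0.4234^(2/3) × 0.0082^(1/2) = 2.126 m³/s
V = Q/A = 2.126/1.541 = 1.380 m/s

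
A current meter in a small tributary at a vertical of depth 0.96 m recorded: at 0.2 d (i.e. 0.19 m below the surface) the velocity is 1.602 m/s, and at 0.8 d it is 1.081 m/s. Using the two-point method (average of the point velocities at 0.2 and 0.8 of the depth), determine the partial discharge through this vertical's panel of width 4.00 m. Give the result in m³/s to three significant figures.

v̄ = (1.602 + 1.081) / 2 = 1.342 m/s
q = v̄ × d × w = 1.342 × 0.96 × 4.00 = 5.151 m³/s

5.15 m³/s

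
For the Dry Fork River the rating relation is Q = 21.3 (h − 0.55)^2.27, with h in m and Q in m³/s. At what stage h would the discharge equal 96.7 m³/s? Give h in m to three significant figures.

h − h₀ = (Q/C)^(1/b) = (96.7/21.3)^(1/2.27) = 1.947 m
h = 0.55 + 1.947 = 2.497 m

2.50 m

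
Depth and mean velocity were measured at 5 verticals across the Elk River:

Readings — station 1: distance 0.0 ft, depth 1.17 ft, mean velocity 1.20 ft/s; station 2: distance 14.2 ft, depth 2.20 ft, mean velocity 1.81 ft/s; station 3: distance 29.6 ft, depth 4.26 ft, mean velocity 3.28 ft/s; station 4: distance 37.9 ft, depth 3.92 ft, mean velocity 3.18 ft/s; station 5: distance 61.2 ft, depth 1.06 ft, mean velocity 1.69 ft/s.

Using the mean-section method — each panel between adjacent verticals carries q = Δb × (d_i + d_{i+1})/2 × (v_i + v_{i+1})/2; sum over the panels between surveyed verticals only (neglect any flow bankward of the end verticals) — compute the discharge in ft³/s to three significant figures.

Panel 1-2: Δb = 14.2 ft, d̄ = (1.17+2.20)/2 = 1.685, v̄ = (1.20+1.81)/2 = 1.505 → q = 14.2×1.685×1.505 = 36.01 ft³/s
Panel 2-3: Δb = 15.4 ft, d̄ = (2.20+4.26)/2 = 3.23, v̄ = (1.81+3.28)/2 = 2.545 → q = 15.4×3.23×2.545 = 126.6 ft³/s
Panel 3-4: Δb = 8.3 ft, d̄ = (4.26+3.92)/2 = 4.09, v̄ = (3.28+3.18)/2 = 3.23 → q = 8.3×4.09×3.23 = 109.6 ft³/s
Panel 4-5: Δb = 23.3 ft, d̄ = (3.92+1.06)/2 = 2.49, v̄ = (3.18+1.69)/2 = 2.435 → q = 23.3×2.49×2.435 = 141.3 ft³/s
Q = Σ q = 413.5 ft³/s

414 ft³/s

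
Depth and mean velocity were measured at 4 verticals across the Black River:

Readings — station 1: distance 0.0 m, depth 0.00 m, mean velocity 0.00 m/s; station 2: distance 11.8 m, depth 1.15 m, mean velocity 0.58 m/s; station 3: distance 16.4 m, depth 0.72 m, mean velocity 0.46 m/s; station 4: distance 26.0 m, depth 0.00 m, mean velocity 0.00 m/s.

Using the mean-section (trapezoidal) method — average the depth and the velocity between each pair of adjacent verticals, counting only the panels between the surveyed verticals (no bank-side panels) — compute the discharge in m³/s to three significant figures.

Panel 1-2: Δb = 11.8 m, d̄ = (0.00+1.15)/2 = 0.575, v̄ = (0.00+0.58)/2 = 0.29 → q = 11.8×0.575×0.29 = 1.968 m³/s
Panel 2-3: Δb = 4.6 m, d̄ = (1.15+0.72)/2 = 0.935, v̄ = (0.58+0.46)/2 = 0.52 → q = 4.6×0.935×0.52 = 2.237 m³/s
Panel 3-4: Δb = 9.6 m, d̄ = (0.72+0.00)/2 = 0.36, v̄ = (0.46+0.00)/2 = 0.23 → q = 9.6×0.36×0.23 = 0.7949 m³/s
Q = Σ q = 4.999 m³/s

5.00 m³/s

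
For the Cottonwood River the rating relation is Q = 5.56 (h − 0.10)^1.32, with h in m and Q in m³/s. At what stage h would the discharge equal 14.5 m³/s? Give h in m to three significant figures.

2.17 m

h − h₀ = (Q/C)^(1/b) = (14.5/5.56)^(1/1.32) = 2.067 m
h = 0.10 + 2.067 = 2.167 m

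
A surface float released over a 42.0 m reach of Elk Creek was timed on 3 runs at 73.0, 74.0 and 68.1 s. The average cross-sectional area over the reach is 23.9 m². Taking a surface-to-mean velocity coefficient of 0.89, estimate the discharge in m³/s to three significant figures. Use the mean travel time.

12.5 m³/s

t̄ = (73.0 + 74.0 + 68.1) / 3 = 71.7 s
v_surface = L / t̄ = 42.0 / 71.7 = 0.5858 m/s
v_mean = 0.89 × 0.5858 = 0.5213 m/s
Q = A × v_mean = 23.9 × 0.5213 = 12.46 m³/s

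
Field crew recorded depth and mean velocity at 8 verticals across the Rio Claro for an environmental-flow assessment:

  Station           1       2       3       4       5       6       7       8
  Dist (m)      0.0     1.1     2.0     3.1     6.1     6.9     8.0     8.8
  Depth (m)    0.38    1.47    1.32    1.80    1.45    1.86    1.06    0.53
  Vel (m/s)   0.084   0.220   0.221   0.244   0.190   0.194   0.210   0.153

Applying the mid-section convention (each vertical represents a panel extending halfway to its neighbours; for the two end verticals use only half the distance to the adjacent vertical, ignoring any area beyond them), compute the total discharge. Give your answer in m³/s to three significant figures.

2.64 m³/s

w_1 = (1.1 − 0.0)/2 = 0.55 m; q_1 = 0.084 × 0.38 × 0.55 = 0.01756 m³/s
w_2 = (2.0 − 0.0)/2 = 1 m; q_2 = 0.220 × 1.47 × 1 = 0.3234 m³/s
w_3 = (3.1 − 1.1)/2 = 1 m; q_3 = 0.221 × 1.32 × 1 = 0.2917 m³/s
w_4 = (6.1 − 2.0)/2 = 2.05 m; q_4 = 0.244 × 1.80 × 2.05 = 0.9004 m³/s
w_5 = (6.9 − 3.1)/2 = 1.9 m; q_5 = 0.190 × 1.45 × 1.9 = 0.5235 m³/s
w_6 = (8.0 − 6.1)/2 = 0.95 m; q_6 = 0.194 × 1.86 × 0.95 = 0.3428 m³/s
w_7 = (8.8 − 6.9)/2 = 0.95 m; q_7 = 0.210 × 1.06 × 0.95 = 0.2115 m³/s
w_8 = (8.8 − 8.0)/2 = 0.4 m; q_8 = 0.153 × 0.53 × 0.4 = 0.03244 m³/s
Q = Σ qᵢ = 2.643 m³/s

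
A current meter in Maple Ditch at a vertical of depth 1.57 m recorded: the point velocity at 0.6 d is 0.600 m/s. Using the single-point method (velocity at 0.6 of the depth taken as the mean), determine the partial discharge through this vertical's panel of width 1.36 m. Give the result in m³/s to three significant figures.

1.28 m³/s

v̄ = v₀.₆ = 0.600 m/s
q = v̄ × d × w = 0.6000 × 1.57 × 1.36 = 1.281 m³/s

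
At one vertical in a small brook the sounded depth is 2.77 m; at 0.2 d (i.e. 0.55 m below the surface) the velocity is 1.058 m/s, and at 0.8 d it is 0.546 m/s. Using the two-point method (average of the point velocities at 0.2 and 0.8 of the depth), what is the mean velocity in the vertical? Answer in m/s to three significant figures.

v̄ = (1.058 + 0.546) / 2 = 0.8020 m/s

0.802 m/s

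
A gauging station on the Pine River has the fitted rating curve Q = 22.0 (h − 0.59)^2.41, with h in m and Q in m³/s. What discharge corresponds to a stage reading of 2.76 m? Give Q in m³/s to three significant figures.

142 m³/s

Q = 22.0 × (2.76 − 0.59)^2.41 = 22.0 × 2.17^2.41 = 142.3 m³/s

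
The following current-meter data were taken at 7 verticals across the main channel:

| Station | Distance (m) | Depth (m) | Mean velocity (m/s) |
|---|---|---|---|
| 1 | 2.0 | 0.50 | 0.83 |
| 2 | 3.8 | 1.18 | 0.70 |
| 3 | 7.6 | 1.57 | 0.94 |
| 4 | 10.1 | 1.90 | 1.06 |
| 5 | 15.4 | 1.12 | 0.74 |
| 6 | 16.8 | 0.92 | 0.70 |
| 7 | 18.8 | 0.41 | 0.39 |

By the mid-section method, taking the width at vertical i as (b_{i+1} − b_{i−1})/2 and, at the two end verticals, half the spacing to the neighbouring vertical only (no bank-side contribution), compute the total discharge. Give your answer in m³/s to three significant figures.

w_1 = (3.8 − 2.0)/2 = 0.9 m; q_1 = 0.83 × 0.50 × 0.9 = 0.3735 m³/s
w_2 = (7.6 − 2.0)/2 = 2.8 m; q_2 = 0.70 × 1.18 × 2.8 = 2.313 m³/s
w_3 = (10.1 − 3.8)/2 = 3.15 m; q_3 = 0.94 × 1.57 × 3.15 = 4.649 m³/s
w_4 = (15.4 − 7.6)/2 = 3.9 m; q_4 = 1.06 × 1.90 × 3.9 = 7.855 m³/s
w_5 = (16.8 − 10.1)/2 = 3.35 m; q_5 = 0.74 × 1.12 × 3.35 = 2.776 m³/s
w_6 = (18.8 − 15.4)/2 = 1.7 m; q_6 = 0.70 × 0.92 × 1.7 = 1.095 m³/s
w_7 = (18.8 − 16.8)/2 = 1 m; q_7 = 0.39 × 0.41 × 1 = 0.1599 m³/s
Q = Σ qᵢ = 19.22 m³/s

19.2 m³/s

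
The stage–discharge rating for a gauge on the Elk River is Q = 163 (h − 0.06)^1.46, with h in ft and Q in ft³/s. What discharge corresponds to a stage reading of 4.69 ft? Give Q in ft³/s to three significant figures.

Q = 163 × (4.69 − 0.06)^1.46 = 163 × 4.63^1.46 = 1527 ft³/s

1530 ft³/s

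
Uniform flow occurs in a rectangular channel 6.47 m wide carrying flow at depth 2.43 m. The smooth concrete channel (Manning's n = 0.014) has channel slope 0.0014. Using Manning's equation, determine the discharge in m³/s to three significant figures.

52.3 m³/s

A = b·y = 6.47 × 2.43 = 15.72 m²
P = b + 2y = 6.47 + 2×2.43 = 11.33 m
R = A/P = 15.72/11.33 = 1.388 m
Q = (1/n)·A·R^(2/3)·S^(1/2) = (1/0.014) × 15.72 × 1.388^(2/3) × 0.0014^(1/2) = 52.28 m³/s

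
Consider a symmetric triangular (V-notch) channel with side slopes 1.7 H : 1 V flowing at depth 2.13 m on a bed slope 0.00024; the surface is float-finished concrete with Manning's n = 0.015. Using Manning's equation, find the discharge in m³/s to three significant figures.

A = z·y² = 1.7×2.13² = 7.713 m²
P = 2y√(1+z²) = 2×2.13×√(1+1.7²) = 8.402 m
R = A/P = 7.713/8.402 = 0.9180 m
Q = (1/n)·A·R^(2/3)·S^(1/2) = (1/0.015) × 7.713 × 0.9180^(2/3) × 0.00024^(1/2) = 7.524 m³/s

7.52 m³/s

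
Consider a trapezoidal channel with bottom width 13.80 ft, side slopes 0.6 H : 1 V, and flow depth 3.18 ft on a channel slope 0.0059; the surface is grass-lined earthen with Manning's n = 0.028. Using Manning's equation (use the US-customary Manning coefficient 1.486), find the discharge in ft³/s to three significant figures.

A = (b + z·y)·y = (13.80 + 0.6×3.18)×3.18 = 49.95 ft²
P = b + 2y√(1+z²) = 13.80 + 2×3.18×√(1+0.6²) = 21.22 ft
R = A/P = 49.95/21.22 = 2.354 ft
Q = (1.486/n)·A·R^(2/3)·S^(1/2) = (1.486/0.028) × 49.95 × 2.354^(2/3) × 0.0059^(1/2) = 360.4 ft³/s

360 ft³/s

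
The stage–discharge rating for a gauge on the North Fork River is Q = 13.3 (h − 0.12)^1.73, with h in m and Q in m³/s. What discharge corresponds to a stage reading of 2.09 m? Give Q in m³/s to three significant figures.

43.0 m³/s

Q = 13.3 × (2.09 − 0.12)^1.73 = 13.3 × 1.97^1.73 = 42.98 m³/s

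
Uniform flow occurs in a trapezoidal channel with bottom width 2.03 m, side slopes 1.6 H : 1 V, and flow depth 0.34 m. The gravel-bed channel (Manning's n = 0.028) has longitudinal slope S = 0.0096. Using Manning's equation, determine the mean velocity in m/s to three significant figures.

1.44 m/s

A = (b + z·y)·y = (2.03 + 1.6×0.34)×0.34 = 0.8752 m²
P = b + 2y√(1+z²) = 2.03 + 2×0.34×√(1+1.6²) = 3.313 m
R = A/P = 0.8752/3.313 = 0.2642 m
Q = (1/n)·A·R^(2/3)·S^(1/2) = (1/0.028) × 0.8752 × 0.2642^(2/3) × 0.0096^(1/2) = 1.261 m³/s
V = Q/A = 1.261/0.8752 = 1.441 m/s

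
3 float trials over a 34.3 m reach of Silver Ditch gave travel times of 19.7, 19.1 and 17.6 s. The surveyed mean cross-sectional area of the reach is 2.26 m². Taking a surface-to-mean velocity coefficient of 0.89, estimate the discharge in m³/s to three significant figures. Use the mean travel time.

t̄ = (19.7 + 19.1 + 17.6) / 3 = 18.8 s
v_surface = L / t̄ = 34.3 / 18.8 = 1.824 m/s
v_mean = 0.89 × 1.824 = 1.624 m/s
Q = A × v_mean = 2.26 × 1.624 = 3.670 m³/s

3.67 m³/s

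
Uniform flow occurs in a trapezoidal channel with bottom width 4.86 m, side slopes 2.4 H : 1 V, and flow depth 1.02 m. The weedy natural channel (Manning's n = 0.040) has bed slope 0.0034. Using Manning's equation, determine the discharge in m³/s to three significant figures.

8.84 m³/s

A = (b + z·y)·y = (4.86 + 2.4×1.02)×1.02 = 7.454 m²
P = b + 2y√(1+z²) = 4.86 + 2×1.02×√(1+2.4²) = 10.16 m
R = A/P = 7.454/10.16 = 0.7334 m
Q = (1/n)·A·R^(2/3)·S^(1/2) = (1/0.040) × 7.454 × 0.7334^(2/3) × 0.0034^(1/2) = 8.837 m³/s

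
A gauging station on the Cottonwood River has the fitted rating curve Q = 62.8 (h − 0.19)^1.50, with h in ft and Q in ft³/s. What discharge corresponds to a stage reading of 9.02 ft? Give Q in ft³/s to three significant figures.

1650 ft³/s

Q = 62.8 × (9.02 − 0.19)^1.50 = 62.8 × 8.83^1.50 = 1648 ft³/s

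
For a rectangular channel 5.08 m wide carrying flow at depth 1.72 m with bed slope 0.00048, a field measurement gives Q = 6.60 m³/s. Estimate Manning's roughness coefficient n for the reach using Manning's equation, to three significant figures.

A = b·y = 5.08 × 1.72 = 8.738 m²
P = b + 2y = 5.08 + 2×1.72 = 8.520 m
R = A/P = 8.738/8.520 = 1.026 m
n = (1/Q)·A·R^(2/3)·S^(1/2) = (1/6.60) × 8.738 × 1.017 × 0.02191 = 0.02950

0.0295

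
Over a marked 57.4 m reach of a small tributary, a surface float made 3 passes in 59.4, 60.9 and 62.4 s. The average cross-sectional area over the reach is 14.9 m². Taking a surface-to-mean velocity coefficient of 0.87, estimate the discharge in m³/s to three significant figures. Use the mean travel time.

t̄ = (59.4 + 60.9 + 62.4) / 3 = 60.9 s
v_surface = L / t̄ = 57.4 / 60.9 = 0.9425 m/s
v_mean = 0.87 × 0.9425 = 0.8200 m/s
Q = A × v_mean = 14.9 × 0.8200 = 12.22 m³/s

12.2 m³/s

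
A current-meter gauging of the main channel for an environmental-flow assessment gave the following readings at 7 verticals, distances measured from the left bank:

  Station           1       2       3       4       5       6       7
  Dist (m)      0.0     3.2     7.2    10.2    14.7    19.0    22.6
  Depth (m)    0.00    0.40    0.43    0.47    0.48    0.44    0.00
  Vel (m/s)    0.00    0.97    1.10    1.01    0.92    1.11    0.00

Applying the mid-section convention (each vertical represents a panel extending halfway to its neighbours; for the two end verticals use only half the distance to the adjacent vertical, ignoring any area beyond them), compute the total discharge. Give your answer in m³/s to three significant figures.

w_2 = (7.2 − 0.0)/2 = 3.6 m; q_2 = 0.97 × 0.40 × 3.6 = 1.397 m³/s
w_3 = (10.2 − 3.2)/2 = 3.5 m; q_3 = 1.10 × 0.43 × 3.5 = 1.656 m³/s
w_4 = (14.7 − 7.2)/2 = 3.75 m; q_4 = 1.01 × 0.47 × 3.75 = 1.780 m³/s
w_5 = (19.0 − 10.2)/2 = 4.4 m; q_5 = 0.92 × 0.48 × 4.4 = 1.943 m³/s
w_6 = (22.6 − 14.7)/2 = 3.95 m; q_6 = 1.11 × 0.44 × 3.95 = 1.929 m³/s
Stations 1, 7 contribute zero (depth or velocity is 0).
Q = Σ qᵢ = 8.705 m³/s

8.70 m³/s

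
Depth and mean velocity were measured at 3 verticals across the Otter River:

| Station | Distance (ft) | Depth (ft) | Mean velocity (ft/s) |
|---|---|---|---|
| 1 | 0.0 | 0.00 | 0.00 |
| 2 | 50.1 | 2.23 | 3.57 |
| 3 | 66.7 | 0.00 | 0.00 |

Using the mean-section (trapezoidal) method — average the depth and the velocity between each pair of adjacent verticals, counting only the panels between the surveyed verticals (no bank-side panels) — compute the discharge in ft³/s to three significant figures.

Panel 1-2: Δb = 50.1 ft, d̄ = (0.00+2.23)/2 = 1.115, v̄ = (0.00+3.57)/2 = 1.785 → q = 50.1×1.115×1.785 = 99.71 ft³/s
Panel 2-3: Δb = 16.6 ft, d̄ = (2.23+0.00)/2 = 1.115, v̄ = (3.57+0.00)/2 = 1.785 → q = 16.6×1.115×1.785 = 33.04 ft³/s
Q = Σ q = 132.8 ft³/s

133 ft³/s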